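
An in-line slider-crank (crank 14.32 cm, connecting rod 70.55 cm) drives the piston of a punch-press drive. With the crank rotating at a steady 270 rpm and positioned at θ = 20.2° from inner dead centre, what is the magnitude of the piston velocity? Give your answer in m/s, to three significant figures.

ω = 2π·270/60 = 28.27 rad/s
For an in-line slider-crank, x = r cosθ + √(L² − r² sin²θ), so v = −rω sinθ·[1 + r cosθ/√(L² − r² sin²θ)].
With r = 0.1432 m, L = 0.7055 m, θ = 20.2°: √(L² − r² sin²θ) = 0.70377 m.
v = −0.1432·28.27·0.34530·[1 + 0.1432·0.93849/0.70377] = -1.6651 m/s.
|v| = 1.6651 m/s.

1.67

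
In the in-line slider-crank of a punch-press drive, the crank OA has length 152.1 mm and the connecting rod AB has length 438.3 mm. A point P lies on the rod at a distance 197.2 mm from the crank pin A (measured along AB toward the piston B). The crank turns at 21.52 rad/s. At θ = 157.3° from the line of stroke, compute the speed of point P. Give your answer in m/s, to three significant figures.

ω = 21.52 rad/s.  Crank-pin speed |V_A| = rω = 3.2732 m/s, perpendicular to OA.
Rod angle: sinφ = −(r/L) sinθ ⇒ φ = -7.696°; ω_rod = −rω cosθ/√(L²−r²sin²θ) = +6.9521 rad/s.
V_P = V_A + ω_rod × AP, with AP = 0.1972 m along the rod.
Components: V_Px = −rω sinθ − a·ω_rod·sinφ = -1.0795 m/s;  V_Py = rω cosθ + a·ω_rod·cosφ = -1.661 m/s.
|V_P| = √(V_Px² + V_Py²) = 1.981 m/s.

1.98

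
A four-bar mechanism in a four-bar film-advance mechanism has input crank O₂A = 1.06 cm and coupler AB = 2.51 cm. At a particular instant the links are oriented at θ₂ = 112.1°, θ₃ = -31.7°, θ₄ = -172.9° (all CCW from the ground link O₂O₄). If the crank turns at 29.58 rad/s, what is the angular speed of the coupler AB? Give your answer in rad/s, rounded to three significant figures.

ω₂ = 29.58 rad/s
Differentiating the loop-closure r₂e^{iθ₂}+r₃e^{iθ₃}=r₁+r₄e^{iθ₄} gives r₂ω₂e^{iθ₂}+r₃ω₃e^{iθ₃}=r₄ω₄e^{iθ₄}.
Eliminating the other unknown: ω₃ = r₂ω₂ sin(θ₄−θ₂) / [r₃ sin(θ₃−θ₄)].
Numerator sine = +0.96593; denominator sine = +0.62660.
Result = 0.0106·29.58·(+0.96593) / (0.0251·(+0.62660)) = +19.257 rad/s; magnitude 19.257 rad/s.

19.3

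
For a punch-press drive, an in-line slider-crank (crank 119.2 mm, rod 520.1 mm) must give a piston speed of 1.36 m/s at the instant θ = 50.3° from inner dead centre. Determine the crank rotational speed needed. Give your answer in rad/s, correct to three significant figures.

For an in-line slider-crank, |v_piston| = rω|sinθ|·[1 + r cosθ/√(L² − r² sin²θ)].
With r = 0.1192 m, L = 0.5201 m, θ = 50.3°: the bracketed kinematic factor |dx/dθ| = 0.10535 m.
ω = v/|dx/dθ| = 1.36/0.10535 = 12.909 rad/s.

12.9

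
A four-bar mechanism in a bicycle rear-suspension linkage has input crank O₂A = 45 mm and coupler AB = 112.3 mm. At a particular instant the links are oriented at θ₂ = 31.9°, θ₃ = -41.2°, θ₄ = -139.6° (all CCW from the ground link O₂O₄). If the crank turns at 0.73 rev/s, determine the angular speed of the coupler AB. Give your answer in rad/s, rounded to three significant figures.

ω₂ = 4.587 rad/s (from 0.73 rev/s).
Differentiating the loop-closure r₂e^{iθ₂}+r₃e^{iθ₃}=r₁+r₄e^{iθ₄} gives r₂ω₂e^{iθ₂}+r₃ω₃e^{iθ₃}=r₄ω₄e^{iθ₄}.
Eliminating the other unknown: ω₃ = r₂ω₂ sin(θ₄−θ₂) / [r₃ sin(θ₃−θ₄)].
Numerator sine = -0.14781; denominator sine = +0.98927.
Result = 0.045·4.587·(-0.14781) / (0.1123·(+0.98927)) = -0.27461 rad/s; magnitude 0.27461 rad/s.

0.275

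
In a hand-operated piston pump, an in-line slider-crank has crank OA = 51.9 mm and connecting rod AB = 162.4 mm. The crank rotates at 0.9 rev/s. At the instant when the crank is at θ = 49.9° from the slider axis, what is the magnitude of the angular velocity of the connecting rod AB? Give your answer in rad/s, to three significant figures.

1.20

ω = 5.655 rad/s (converted from 0.9 rev/s).
The rod makes angle φ with the slider axis where L sinφ = r sinθ; differentiating, L cosφ·φ̇ = r ω cosθ.
L cosφ = √(L² − r² sin²θ) = 0.15747 m.
|ω_rod| = r ω |cosθ| / √(L² − r² sin²θ) = 0.0519·5.655·0.64412/0.15747 = 1.2005 rad/s.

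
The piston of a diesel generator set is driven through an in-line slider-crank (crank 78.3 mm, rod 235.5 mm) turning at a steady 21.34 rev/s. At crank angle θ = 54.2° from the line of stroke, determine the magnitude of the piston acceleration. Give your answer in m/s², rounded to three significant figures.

683

ω = 2π·21.3 = 134.1 rad/s
x(θ) = r cosθ + √(L² − r² sin²θ); with ω constant, a = ω²·d²x/dθ².
d²x/dθ² = −r cosθ − r²(cos2θ)/√u − r⁴ sin²2θ/(4u^{3/2}),  u = L² − r² sin²θ = 0.0514272 m².
Substituting r = 0.0783 m, L = 0.2355 m, θ = 54.2°: d²x/dθ² = -0.037994 m.
a = ω²·d²x/dθ² = (134.1)²·(-0.037994) = -683.07 m/s²;  |a| = 683.07 m/s².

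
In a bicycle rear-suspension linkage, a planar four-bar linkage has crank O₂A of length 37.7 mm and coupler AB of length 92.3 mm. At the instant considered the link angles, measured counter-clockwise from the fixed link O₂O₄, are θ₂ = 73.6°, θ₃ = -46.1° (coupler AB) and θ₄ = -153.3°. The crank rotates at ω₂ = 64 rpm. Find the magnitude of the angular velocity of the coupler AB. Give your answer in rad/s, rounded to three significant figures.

2.09

ω₂ = 6.702 rad/s (from 64 rpm).
Differentiating the loop-closure r₂e^{iθ₂}+r₃e^{iθ₃}=r₁+r₄e^{iθ₄} gives r₂ω₂e^{iθ₂}+r₃ω₃e^{iθ₃}=r₄ω₄e^{iθ₄}.
Eliminating the other unknown: ω₃ = r₂ω₂ sin(θ₄−θ₂) / [r₃ sin(θ₃−θ₄)].
Numerator sine = +0.73016; denominator sine = +0.95528.
Result = 0.0377·6.702·(+0.73016) / (0.0923·(+0.95528)) = +2.0924 rad/s; magnitude 2.0924 rad/s.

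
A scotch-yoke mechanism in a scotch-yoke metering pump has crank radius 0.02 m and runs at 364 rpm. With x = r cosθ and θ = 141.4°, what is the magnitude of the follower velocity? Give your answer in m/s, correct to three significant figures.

0.476

ω = 38.12 rad/s (from 364 rpm).
x = r cosθ ⇒ ẋ = −rω sinθ.
|v| = rω|sinθ| = 0.02·38.12·|sin 141.4°| = 0.47562 m/s.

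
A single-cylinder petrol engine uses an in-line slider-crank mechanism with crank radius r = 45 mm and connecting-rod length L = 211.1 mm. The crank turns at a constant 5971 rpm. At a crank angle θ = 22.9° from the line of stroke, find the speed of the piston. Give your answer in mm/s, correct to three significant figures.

13100

ω = 2π·5971/60 = 625.3 rad/s
For an in-line slider-crank, x = r cosθ + √(L² − r² sin²θ), so v = −rω sinθ·[1 + r cosθ/√(L² − r² sin²θ)].
With r = 0.045 m, L = 0.2111 m, θ = 22.9°: √(L² − r² sin²θ) = 0.21037 m.
v = −0.045·625.3·0.38912·[1 + 0.045·0.92119/0.21037] = -13.107 m/s.
|v| = 13.107 m/s = 13107 mm/s.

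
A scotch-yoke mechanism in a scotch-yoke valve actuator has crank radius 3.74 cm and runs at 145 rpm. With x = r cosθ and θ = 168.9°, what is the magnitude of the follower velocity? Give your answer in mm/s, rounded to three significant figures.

109

ω = 15.18 rad/s (from 145 rpm).
x = r cosθ ⇒ ẋ = −rω sinθ.
|v| = rω|sinθ| = 0.0374·15.18·|sin 168.9°| = 0.10933 m/s = 109.33 mm/s.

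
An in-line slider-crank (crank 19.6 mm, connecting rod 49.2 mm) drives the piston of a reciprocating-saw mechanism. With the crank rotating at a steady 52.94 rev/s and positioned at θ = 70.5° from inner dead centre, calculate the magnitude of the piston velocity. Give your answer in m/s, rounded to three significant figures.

ω = 2π·52.9 = 332.6 rad/s
For an in-line slider-crank, x = r cosθ + √(L² − r² sin²θ), so v = −rω sinθ·[1 + r cosθ/√(L² − r² sin²θ)].
With r = 0.0196 m, L = 0.0492 m, θ = 70.5°: √(L² − r² sin²θ) = 0.045599 m.
v = −0.0196·332.6·0.94264·[1 + 0.0196·0.33381/0.045599] = -7.0274 m/s.
|v| = 7.0274 m/s.

7.03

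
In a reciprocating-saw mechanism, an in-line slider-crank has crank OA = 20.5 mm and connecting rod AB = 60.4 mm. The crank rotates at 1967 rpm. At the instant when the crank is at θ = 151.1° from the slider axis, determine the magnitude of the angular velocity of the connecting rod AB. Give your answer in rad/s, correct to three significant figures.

62.0

ω = 206 rad/s (converted from 1967 rpm).
The rod makes angle φ with the slider axis where L sinφ = r sinθ; differentiating, L cosφ·φ̇ = r ω cosθ.
L cosφ = √(L² − r² sin²θ) = 0.059582 m.
|ω_rod| = r ω |cosθ| / √(L² − r² sin²θ) = 0.0205·206·0.87546/0.059582 = 62.046 rad/s.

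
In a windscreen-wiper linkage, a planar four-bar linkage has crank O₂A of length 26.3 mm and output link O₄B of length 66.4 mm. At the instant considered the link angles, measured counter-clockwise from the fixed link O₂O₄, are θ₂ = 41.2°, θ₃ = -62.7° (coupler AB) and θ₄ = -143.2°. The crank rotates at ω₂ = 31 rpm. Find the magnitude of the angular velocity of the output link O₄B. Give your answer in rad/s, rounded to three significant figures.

ω₂ = 3.246 rad/s (from 31 rpm).
Differentiating the loop-closure r₂e^{iθ₂}+r₃e^{iθ₃}=r₁+r₄e^{iθ₄} gives r₂ω₂e^{iθ₂}+r₃ω₃e^{iθ₃}=r₄ω₄e^{iθ₄}.
Eliminating the other unknown: ω₄ = r₂ω₂ sin(θ₂−θ₃) / [r₄ sin(θ₄−θ₃)].
Numerator sine = +0.97072; denominator sine = -0.98629.
Result = 0.0263·3.246·(+0.97072) / (0.0664·(-0.98629)) = -1.2655 rad/s; magnitude 1.2655 rad/s.

1.27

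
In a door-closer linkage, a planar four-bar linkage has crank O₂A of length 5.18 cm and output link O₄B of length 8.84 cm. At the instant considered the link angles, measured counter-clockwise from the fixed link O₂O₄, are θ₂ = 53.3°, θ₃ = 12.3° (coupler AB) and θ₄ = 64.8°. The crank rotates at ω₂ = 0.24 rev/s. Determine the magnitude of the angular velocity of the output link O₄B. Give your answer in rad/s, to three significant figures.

ω₂ = 1.508 rad/s (from 0.24 rev/s).
Differentiating the loop-closure r₂e^{iθ₂}+r₃e^{iθ₃}=r₁+r₄e^{iθ₄} gives r₂ω₂e^{iθ₂}+r₃ω₃e^{iθ₃}=r₄ω₄e^{iθ₄}.
Eliminating the other unknown: ω₄ = r₂ω₂ sin(θ₂−θ₃) / [r₄ sin(θ₄−θ₃)].
Numerator sine = +0.65606; denominator sine = +0.79335.
Result = 0.0518·1.508·(+0.65606) / (0.0884·(+0.79335)) = +0.73071 rad/s; magnitude 0.73071 rad/s.

0.731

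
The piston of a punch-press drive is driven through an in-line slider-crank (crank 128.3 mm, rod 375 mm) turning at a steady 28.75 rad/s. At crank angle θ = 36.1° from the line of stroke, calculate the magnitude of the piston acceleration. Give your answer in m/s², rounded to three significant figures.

ω = 28.75 rad/s
x(θ) = r cosθ + √(L² − r² sin²θ); with ω constant, a = ω²·d²x/dθ².
d²x/dθ² = −r cosθ − r²(cos2θ)/√u − r⁴ sin²2θ/(4u^{3/2}),  u = L² − r² sin²θ = 0.134911 m².
Substituting r = 0.1283 m, L = 0.375 m, θ = 36.1°: d²x/dθ² = -0.1186 m.
a = ω²·d²x/dθ² = (28.75)²·(-0.1186) = -98.034 m/s²;  |a| = 98.034 m/s².

98.0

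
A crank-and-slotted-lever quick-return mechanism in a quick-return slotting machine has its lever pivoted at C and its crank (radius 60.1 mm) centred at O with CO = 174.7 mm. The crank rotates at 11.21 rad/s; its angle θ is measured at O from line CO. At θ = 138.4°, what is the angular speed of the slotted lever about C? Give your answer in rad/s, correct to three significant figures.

ω = 11.21 rad/s
Crank pin A relative to C: A = (d + r cosθ, r sinθ); lever angle φ = atan2(r sinθ, d + r cosθ).
Differentiating tanφ: φ̇ = rω(d cosθ + r)/(d² + r² + 2dr cosθ).
d² + r² + 2dr cosθ = |CA|² = 0.0184291 m²;  d cosθ + r = -0.07054 m.
|ω_lever| = |0.0601·11.21·-0.07054| / 0.0184291 = 2.5788 rad/s.

2.58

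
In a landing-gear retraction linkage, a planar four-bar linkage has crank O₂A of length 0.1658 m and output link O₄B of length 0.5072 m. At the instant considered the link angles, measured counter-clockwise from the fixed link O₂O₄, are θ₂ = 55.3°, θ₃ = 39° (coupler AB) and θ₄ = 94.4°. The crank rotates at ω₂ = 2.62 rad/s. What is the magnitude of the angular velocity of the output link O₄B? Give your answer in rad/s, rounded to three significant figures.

0.292

ω₂ = 2.62 rad/s
Differentiating the loop-closure r₂e^{iθ₂}+r₃e^{iθ₃}=r₁+r₄e^{iθ₄} gives r₂ω₂e^{iθ₂}+r₃ω₃e^{iθ₃}=r₄ω₄e^{iθ₄}.
Eliminating the other unknown: ω₄ = r₂ω₂ sin(θ₂−θ₃) / [r₄ sin(θ₄−θ₃)].
Numerator sine = +0.28067; denominator sine = +0.82314.
Result = 0.1658·2.62·(+0.28067) / (0.5072·(+0.82314)) = +0.29203 rad/s; magnitude 0.29203 rad/s.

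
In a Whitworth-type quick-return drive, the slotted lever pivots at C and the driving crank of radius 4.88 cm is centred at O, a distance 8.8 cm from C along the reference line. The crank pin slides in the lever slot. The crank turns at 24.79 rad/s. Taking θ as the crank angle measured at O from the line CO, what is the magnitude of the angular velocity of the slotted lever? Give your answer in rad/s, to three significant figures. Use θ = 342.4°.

ω = 24.79 rad/s
Crank pin A relative to C: A = (d + r cosθ, r sinθ); lever angle φ = atan2(r sinθ, d + r cosθ).
Differentiating tanφ: φ̇ = rω(d cosθ + r)/(d² + r² + 2dr cosθ).
d² + r² + 2dr cosθ = |CA|² = 0.0183122 m²;  d cosθ + r = +0.13268 m.
|ω_lever| = |0.0488·24.79·+0.13268| / 0.0183122 = 8.7652 rad/s.

8.77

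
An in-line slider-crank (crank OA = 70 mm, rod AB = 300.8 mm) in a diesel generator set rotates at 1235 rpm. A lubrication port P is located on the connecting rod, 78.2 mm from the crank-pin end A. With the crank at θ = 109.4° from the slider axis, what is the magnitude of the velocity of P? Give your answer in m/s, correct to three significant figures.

8.65

ω = 129.3 rad/s.  Crank-pin speed |V_A| = rω = 9.053 m/s, perpendicular to OA.
Rod angle: sinφ = −(r/L) sinθ ⇒ φ = -12.680°; ω_rod = −rω cosθ/√(L²−r²sin²θ) = +10.247 rad/s.
V_P = V_A + ω_rod × AP, with AP = 0.0782 m along the rod.
Components: V_Px = −rω sinθ − a·ω_rod·sinφ = -8.3631 m/s;  V_Py = rω cosθ + a·ω_rod·cosφ = -2.2253 m/s.
|V_P| = √(V_Px² + V_Py²) = 8.6541 m/s.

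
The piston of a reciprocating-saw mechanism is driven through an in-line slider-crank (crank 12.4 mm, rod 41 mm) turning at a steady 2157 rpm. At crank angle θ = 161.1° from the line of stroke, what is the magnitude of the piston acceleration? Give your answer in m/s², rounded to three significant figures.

445

ω = 2π·2157/60 = 225.9 rad/s
x(θ) = r cosθ + √(L² − r² sin²θ); with ω constant, a = ω²·d²x/dθ².
d²x/dθ² = −r cosθ − r²(cos2θ)/√u − r⁴ sin²2θ/(4u^{3/2}),  u = L² − r² sin²θ = 0.00166487 m².
Substituting r = 0.0124 m, L = 0.041 m, θ = 161.1°: d²x/dθ² = +0.0087212 m.
a = ω²·d²x/dθ² = (225.9)²·(+0.0087212) = +444.97 m/s²;  |a| = 444.97 m/s².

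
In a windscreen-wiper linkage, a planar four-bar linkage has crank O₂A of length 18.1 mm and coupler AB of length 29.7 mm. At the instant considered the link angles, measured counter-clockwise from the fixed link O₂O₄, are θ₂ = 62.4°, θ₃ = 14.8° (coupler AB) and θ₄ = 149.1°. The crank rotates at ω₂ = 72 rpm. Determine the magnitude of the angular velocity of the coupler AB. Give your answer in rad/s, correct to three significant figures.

6.41

ω₂ = 7.54 rad/s (from 72 rpm).
Differentiating the loop-closure r₂e^{iθ₂}+r₃e^{iθ₃}=r₁+r₄e^{iθ₄} gives r₂ω₂e^{iθ₂}+r₃ω₃e^{iθ₃}=r₄ω₄e^{iθ₄}.
Eliminating the other unknown: ω₃ = r₂ω₂ sin(θ₄−θ₂) / [r₃ sin(θ₃−θ₄)].
Numerator sine = +0.99834; denominator sine = -0.71569.
Result = 0.0181·7.54·(+0.99834) / (0.0297·(-0.71569)) = -6.4097 rad/s; magnitude 6.4097 rad/s.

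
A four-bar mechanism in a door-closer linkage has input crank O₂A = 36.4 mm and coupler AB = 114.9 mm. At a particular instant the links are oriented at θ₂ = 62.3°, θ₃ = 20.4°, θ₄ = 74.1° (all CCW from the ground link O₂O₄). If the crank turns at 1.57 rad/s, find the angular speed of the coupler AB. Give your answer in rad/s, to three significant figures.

ω₂ = 1.57 rad/s
Differentiating the loop-closure r₂e^{iθ₂}+r₃e^{iθ₃}=r₁+r₄e^{iθ₄} gives r₂ω₂e^{iθ₂}+r₃ω₃e^{iθ₃}=r₄ω₄e^{iθ₄}.
Eliminating the other unknown: ω₃ = r₂ω₂ sin(θ₄−θ₂) / [r₃ sin(θ₃−θ₄)].
Numerator sine = +0.20450; denominator sine = -0.80593.
Result = 0.0364·1.57·(+0.20450) / (0.1149·(-0.80593)) = -0.1262 rad/s; magnitude 0.1262 rad/s.

0.126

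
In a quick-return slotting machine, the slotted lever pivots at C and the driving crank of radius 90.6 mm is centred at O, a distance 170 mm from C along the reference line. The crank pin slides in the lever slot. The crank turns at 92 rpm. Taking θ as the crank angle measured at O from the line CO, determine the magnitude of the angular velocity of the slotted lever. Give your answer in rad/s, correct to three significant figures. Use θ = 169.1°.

ω = 9.634 rad/s (from 92 rpm).
Crank pin A relative to C: A = (d + r cosθ, r sinθ); lever angle φ = atan2(r sinθ, d + r cosθ).
Differentiating tanφ: φ̇ = rω(d cosθ + r)/(d² + r² + 2dr cosθ).
d² + r² + 2dr cosθ = |CA|² = 0.0068601 m²;  d cosθ + r = -0.076333 m.
|ω_lever| = |0.0906·9.634·-0.076333| / 0.0068601 = 9.7124 rad/s.

9.71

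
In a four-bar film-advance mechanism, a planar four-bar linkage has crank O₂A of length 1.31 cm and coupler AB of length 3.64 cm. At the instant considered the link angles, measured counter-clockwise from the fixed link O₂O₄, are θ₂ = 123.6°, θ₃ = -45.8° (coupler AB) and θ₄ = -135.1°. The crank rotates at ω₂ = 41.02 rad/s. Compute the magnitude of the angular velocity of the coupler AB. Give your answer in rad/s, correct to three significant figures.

14.5

ω₂ = 41.02 rad/s
Differentiating the loop-closure r₂e^{iθ₂}+r₃e^{iθ₃}=r₁+r₄e^{iθ₄} gives r₂ω₂e^{iθ₂}+r₃ω₃e^{iθ₃}=r₄ω₄e^{iθ₄}.
Eliminating the other unknown: ω₃ = r₂ω₂ sin(θ₄−θ₂) / [r₃ sin(θ₃−θ₄)].
Numerator sine = +0.98061; denominator sine = +0.99993.
Result = 0.0131·41.02·(+0.98061) / (0.0364·(+0.99993)) = +14.478 rad/s; magnitude 14.478 rad/s.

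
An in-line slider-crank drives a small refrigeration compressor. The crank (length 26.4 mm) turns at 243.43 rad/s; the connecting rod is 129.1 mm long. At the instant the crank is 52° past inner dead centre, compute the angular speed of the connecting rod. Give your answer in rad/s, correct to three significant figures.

ω = 243.4 rad/s
The rod makes angle φ with the slider axis where L sinφ = r sinθ; differentiating, L cosφ·φ̇ = r ω cosθ.
L cosφ = √(L² − r² sin²θ) = 0.12741 m.
|ω_rod| = r ω |cosθ| / √(L² − r² sin²θ) = 0.0264·243.4·0.61566/0.12741 = 31.053 rad/s.

31.1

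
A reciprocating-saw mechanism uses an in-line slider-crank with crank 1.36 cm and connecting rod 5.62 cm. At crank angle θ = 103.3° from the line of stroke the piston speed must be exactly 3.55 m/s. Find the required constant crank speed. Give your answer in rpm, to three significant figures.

For an in-line slider-crank, |v_piston| = rω|sinθ|·[1 + r cosθ/√(L² − r² sin²θ)].
With r = 0.0136 m, L = 0.0562 m, θ = 103.3°: the bracketed kinematic factor |dx/dθ| = 0.012477 m.
ω = v/|dx/dθ| = 3.55/0.012477 = 284.52 rad/s.
N = 60ω/(2π) = 2717 rpm.

2720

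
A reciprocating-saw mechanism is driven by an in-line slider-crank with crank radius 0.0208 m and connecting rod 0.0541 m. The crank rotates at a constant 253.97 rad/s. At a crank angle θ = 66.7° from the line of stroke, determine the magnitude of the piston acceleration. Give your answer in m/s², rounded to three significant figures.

ω = 254 rad/s
x(θ) = r cosθ + √(L² − r² sin²θ); with ω constant, a = ω²·d²x/dθ².
d²x/dθ² = −r cosθ − r²(cos2θ)/√u − r⁴ sin²2θ/(4u^{3/2}),  u = L² − r² sin²θ = 0.00256186 m².
Substituting r = 0.0208 m, L = 0.0541 m, θ = 66.7°: d²x/dθ² = -0.0025448 m.
a = ω²·d²x/dθ² = (254)²·(-0.0025448) = -164.14 m/s²;  |a| = 164.14 m/s².

164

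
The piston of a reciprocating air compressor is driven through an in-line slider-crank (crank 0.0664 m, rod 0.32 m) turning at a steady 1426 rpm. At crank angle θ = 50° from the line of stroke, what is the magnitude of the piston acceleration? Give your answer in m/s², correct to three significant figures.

901

ω = 2π·1426/60 = 149.3 rad/s
x(θ) = r cosθ + √(L² − r² sin²θ); with ω constant, a = ω²·d²x/dθ².
d²x/dθ² = −r cosθ − r²(cos2θ)/√u − r⁴ sin²2θ/(4u^{3/2}),  u = L² − r² sin²θ = 0.0998127 m².
Substituting r = 0.0664 m, L = 0.32 m, θ = 50°: d²x/dθ² = -0.040407 m.
a = ω²·d²x/dθ² = (149.3)²·(-0.040407) = -901.06 m/s²;  |a| = 901.06 m/s².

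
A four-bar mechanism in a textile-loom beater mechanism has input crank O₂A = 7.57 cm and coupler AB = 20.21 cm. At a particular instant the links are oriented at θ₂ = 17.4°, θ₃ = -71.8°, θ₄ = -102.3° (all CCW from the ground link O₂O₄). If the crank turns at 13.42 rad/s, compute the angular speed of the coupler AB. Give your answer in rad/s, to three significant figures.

ω₂ = 13.42 rad/s
Differentiating the loop-closure r₂e^{iθ₂}+r₃e^{iθ₃}=r₁+r₄e^{iθ₄} gives r₂ω₂e^{iθ₂}+r₃ω₃e^{iθ₃}=r₄ω₄e^{iθ₄}.
Eliminating the other unknown: ω₃ = r₂ω₂ sin(θ₄−θ₂) / [r₃ sin(θ₃−θ₄)].
Numerator sine = -0.86863; denominator sine = +0.50754.
Result = 0.0757·13.42·(-0.86863) / (0.2021·(+0.50754)) = -8.603 rad/s; magnitude 8.603 rad/s.

8.60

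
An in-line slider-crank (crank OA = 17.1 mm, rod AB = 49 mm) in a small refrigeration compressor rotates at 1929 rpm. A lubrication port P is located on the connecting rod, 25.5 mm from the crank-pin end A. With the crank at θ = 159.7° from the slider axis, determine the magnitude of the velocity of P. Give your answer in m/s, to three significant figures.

1.84

ω = 202 rad/s.  Crank-pin speed |V_A| = rω = 3.4543 m/s, perpendicular to OA.
Rod angle: sinφ = −(r/L) sinθ ⇒ φ = -6.954°; ω_rod = −rω cosθ/√(L²−r²sin²θ) = +66.607 rad/s.
V_P = V_A + ω_rod × AP, with AP = 0.0255 m along the rod.
Components: V_Px = −rω sinθ − a·ω_rod·sinφ = -0.99277 m/s;  V_Py = rω cosθ + a·ω_rod·cosφ = -1.5537 m/s.
|V_P| = √(V_Px² + V_Py²) = 1.8438 m/s.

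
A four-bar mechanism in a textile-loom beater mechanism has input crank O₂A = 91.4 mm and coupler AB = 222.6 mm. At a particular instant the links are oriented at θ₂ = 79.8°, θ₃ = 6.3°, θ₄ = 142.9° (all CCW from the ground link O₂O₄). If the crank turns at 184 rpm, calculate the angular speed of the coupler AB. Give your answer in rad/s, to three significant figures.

10.3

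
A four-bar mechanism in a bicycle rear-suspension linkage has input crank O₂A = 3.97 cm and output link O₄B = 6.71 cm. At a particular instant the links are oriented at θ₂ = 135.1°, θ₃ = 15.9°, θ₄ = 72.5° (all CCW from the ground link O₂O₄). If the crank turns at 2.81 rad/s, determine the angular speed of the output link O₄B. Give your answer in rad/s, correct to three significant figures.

ω₂ = 2.81 rad/s
Differentiating the loop-closure r₂e^{iθ₂}+r₃e^{iθ₃}=r₁+r₄e^{iθ₄} gives r₂ω₂e^{iθ₂}+r₃ω₃e^{iθ₃}=r₄ω₄e^{iθ₄}.
Eliminating the other unknown: ω₄ = r₂ω₂ sin(θ₂−θ₃) / [r₄ sin(θ₄−θ₃)].
Numerator sine = +0.87292; denominator sine = +0.83485.
Result = 0.0397·2.81·(+0.87292) / (0.0671·(+0.83485)) = +1.7384 rad/s; magnitude 1.7384 rad/s.

1.74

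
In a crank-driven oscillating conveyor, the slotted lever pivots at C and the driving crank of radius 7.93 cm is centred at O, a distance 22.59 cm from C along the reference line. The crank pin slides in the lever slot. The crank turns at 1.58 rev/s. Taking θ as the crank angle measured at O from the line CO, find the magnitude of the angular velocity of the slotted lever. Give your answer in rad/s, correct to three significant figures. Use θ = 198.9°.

ω = 9.927 rad/s (from 1.58 rev/s).
Crank pin A relative to C: A = (d + r cosθ, r sinθ); lever angle φ = atan2(r sinθ, d + r cosθ).
Differentiating tanφ: φ̇ = rω(d cosθ + r)/(d² + r² + 2dr cosθ).
d² + r² + 2dr cosθ = |CA|² = 0.0234232 m²;  d cosθ + r = -0.13442 m.
|ω_lever| = |0.0793·9.927·-0.13442| / 0.0234232 = 4.5178 rad/s.

4.52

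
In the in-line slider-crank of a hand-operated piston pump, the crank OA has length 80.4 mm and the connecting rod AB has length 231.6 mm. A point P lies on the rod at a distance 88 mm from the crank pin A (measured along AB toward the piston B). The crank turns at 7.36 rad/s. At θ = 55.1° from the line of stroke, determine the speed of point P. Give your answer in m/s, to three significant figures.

0.564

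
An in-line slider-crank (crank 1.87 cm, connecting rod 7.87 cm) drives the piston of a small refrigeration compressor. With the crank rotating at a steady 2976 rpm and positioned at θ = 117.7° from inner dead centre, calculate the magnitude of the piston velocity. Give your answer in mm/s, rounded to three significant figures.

4580

ω = 2π·2976/60 = 311.6 rad/s
For an in-line slider-crank, x = r cosθ + √(L² − r² sin²θ), so v = −rω sinθ·[1 + r cosθ/√(L² − r² sin²θ)].
With r = 0.0187 m, L = 0.0787 m, θ = 117.7°: √(L² − r² sin²θ) = 0.076939 m.
v = −0.0187·311.6·0.88539·[1 + 0.0187·-0.46484/0.076939] = -4.5769 m/s.
|v| = 4.5769 m/s = 4576.9 mm/s.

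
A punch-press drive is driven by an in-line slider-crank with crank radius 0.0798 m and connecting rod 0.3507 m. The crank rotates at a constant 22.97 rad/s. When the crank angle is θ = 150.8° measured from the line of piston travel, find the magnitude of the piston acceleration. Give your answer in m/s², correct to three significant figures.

31.6

ω = 22.97 rad/s
x(θ) = r cosθ + √(L² − r² sin²θ); with ω constant, a = ω²·d²x/dθ².
d²x/dθ² = −r cosθ − r²(cos2θ)/√u − r⁴ sin²2θ/(4u^{3/2}),  u = L² − r² sin²θ = 0.121475 m².
Substituting r = 0.0798 m, L = 0.3507 m, θ = 150.8°: d²x/dθ² = +0.059912 m.
a = ω²·d²x/dθ² = (22.97)²·(+0.059912) = +31.611 m/s²;  |a| = 31.611 m/s².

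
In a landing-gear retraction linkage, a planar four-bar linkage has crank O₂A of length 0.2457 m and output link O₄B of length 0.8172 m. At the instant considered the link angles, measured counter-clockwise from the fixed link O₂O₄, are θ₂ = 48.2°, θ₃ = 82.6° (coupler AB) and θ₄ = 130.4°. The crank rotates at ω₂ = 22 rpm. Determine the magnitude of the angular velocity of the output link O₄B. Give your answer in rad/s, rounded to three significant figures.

0.528

ω₂ = 2.304 rad/s (from 22 rpm).
Differentiating the loop-closure r₂e^{iθ₂}+r₃e^{iθ₃}=r₁+r₄e^{iθ₄} gives r₂ω₂e^{iθ₂}+r₃ω₃e^{iθ₃}=r₄ω₄e^{iθ₄}.
Eliminating the other unknown: ω₄ = r₂ω₂ sin(θ₂−θ₃) / [r₄ sin(θ₄−θ₃)].
Numerator sine = -0.56497; denominator sine = +0.74080.
Result = 0.2457·2.304·(-0.56497) / (0.8172·(+0.74080)) = -0.52826 rad/s; magnitude 0.52826 rad/s.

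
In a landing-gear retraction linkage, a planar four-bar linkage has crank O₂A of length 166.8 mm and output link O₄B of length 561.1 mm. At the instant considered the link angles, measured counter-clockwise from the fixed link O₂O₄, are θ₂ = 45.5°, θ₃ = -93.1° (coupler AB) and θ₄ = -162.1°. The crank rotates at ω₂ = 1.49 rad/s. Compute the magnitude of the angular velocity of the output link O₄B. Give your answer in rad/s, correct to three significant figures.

0.314

ω₂ = 1.49 rad/s
Differentiating the loop-closure r₂e^{iθ₂}+r₃e^{iθ₃}=r₁+r₄e^{iθ₄} gives r₂ω₂e^{iθ₂}+r₃ω₃e^{iθ₃}=r₄ω₄e^{iθ₄}.
Eliminating the other unknown: ω₄ = r₂ω₂ sin(θ₂−θ₃) / [r₄ sin(θ₄−θ₃)].
Numerator sine = +0.66131; denominator sine = -0.93358.
Result = 0.1668·1.49·(+0.66131) / (0.5611·(-0.93358)) = -0.31376 rad/s; magnitude 0.31376 rad/s.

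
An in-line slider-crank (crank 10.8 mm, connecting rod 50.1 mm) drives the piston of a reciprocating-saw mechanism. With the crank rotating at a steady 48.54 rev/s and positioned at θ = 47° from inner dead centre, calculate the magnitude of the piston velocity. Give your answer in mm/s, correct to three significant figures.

ω = 2π·48.5 = 305 rad/s
For an in-line slider-crank, x = r cosθ + √(L² − r² sin²θ), so v = −rω sinθ·[1 + r cosθ/√(L² − r² sin²θ)].
With r = 0.0108 m, L = 0.0501 m, θ = 47°: √(L² − r² sin²θ) = 0.049473 m.
v = −0.0108·305·0.73135·[1 + 0.0108·0.68200/0.049473] = -2.7676 m/s.
|v| = 2.7676 m/s = 2767.6 mm/s.

2770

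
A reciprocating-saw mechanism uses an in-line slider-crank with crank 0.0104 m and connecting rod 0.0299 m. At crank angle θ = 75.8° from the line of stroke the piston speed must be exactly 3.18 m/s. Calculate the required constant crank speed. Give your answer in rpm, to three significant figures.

For an in-line slider-crank, |v_piston| = rω|sinθ|·[1 + r cosθ/√(L² − r² sin²θ)].
With r = 0.0104 m, L = 0.0299 m, θ = 75.8°: the bracketed kinematic factor |dx/dθ| = 0.010996 m.
ω = v/|dx/dθ| = 3.18/0.010996 = 289.2 rad/s.
N = 60ω/(2π) = 2761.6 rpm.

2760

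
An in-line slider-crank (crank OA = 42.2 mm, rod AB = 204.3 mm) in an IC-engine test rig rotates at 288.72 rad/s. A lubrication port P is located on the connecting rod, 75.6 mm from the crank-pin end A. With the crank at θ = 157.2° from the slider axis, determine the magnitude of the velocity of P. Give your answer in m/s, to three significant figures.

ω = 288.7 rad/s.  Crank-pin speed |V_A| = rω = 12.184 m/s, perpendicular to OA.
Rod angle: sinφ = −(r/L) sinθ ⇒ φ = -4.591°; ω_rod = −rω cosθ/√(L²−r²sin²θ) = +55.155 rad/s.
V_P = V_A + ω_rod × AP, with AP = 0.0756 m along the rod.
Components: V_Px = −rω sinθ − a·ω_rod·sinφ = -4.3877 m/s;  V_Py = rω cosθ + a·ω_rod·cosφ = -7.0756 m/s.
|V_P| = √(V_Px² + V_Py²) = 8.3257 m/s.

8.33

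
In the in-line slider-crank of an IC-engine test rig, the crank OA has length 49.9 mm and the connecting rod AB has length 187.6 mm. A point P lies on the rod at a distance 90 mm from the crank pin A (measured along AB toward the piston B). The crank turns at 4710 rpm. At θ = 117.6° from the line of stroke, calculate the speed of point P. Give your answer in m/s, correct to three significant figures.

21.3

ω = 493.2 rad/s.  Crank-pin speed |V_A| = rω = 24.612 m/s, perpendicular to OA.
Rod angle: sinφ = −(r/L) sinθ ⇒ φ = -13.634°; ω_rod = −rω cosθ/√(L²−r²sin²θ) = +62.545 rad/s.
V_P = V_A + ω_rod × AP, with AP = 0.09 m along the rod.
Components: V_Px = −rω sinθ − a·ω_rod·sinφ = -20.485 m/s;  V_Py = rω cosθ + a·ω_rod·cosφ = -5.9323 m/s.
|V_P| = √(V_Px² + V_Py²) = 21.326 m/s.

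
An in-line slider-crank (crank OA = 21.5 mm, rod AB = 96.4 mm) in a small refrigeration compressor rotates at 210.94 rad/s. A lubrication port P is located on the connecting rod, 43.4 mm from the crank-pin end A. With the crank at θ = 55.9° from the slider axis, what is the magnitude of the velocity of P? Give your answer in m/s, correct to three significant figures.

4.21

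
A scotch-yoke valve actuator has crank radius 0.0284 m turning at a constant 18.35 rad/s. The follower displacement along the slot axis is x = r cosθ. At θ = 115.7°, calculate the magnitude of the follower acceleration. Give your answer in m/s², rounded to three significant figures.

ω = 18.35 rad/s
x = r cosθ ⇒ ẍ = −rω² cosθ (ω constant).
|a| = rω²|cosθ| = 0.0284·(18.35)²·|cos 115.7°| = 4.147 m/s².

4.15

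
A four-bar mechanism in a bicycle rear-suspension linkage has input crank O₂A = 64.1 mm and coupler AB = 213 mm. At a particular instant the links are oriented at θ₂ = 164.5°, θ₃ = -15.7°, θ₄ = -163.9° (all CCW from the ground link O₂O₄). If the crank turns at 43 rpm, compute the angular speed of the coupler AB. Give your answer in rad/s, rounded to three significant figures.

1.35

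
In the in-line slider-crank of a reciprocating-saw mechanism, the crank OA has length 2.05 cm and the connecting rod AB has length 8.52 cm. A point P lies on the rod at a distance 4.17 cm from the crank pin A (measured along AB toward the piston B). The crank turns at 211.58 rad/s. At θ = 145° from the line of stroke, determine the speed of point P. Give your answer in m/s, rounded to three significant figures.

2.89

ω = 211.6 rad/s.  Crank-pin speed |V_A| = rω = 4.3374 m/s, perpendicular to OA.
Rod angle: sinφ = −(r/L) sinθ ⇒ φ = -7.933°; ω_rod = −rω cosθ/√(L²−r²sin²θ) = +42.105 rad/s.
V_P = V_A + ω_rod × AP, with AP = 0.0417 m along the rod.
Components: V_Px = −rω sinθ − a·ω_rod·sinφ = -2.2455 m/s;  V_Py = rω cosθ + a·ω_rod·cosφ = -1.814 m/s.
|V_P| = √(V_Px² + V_Py²) = 2.8867 m/s.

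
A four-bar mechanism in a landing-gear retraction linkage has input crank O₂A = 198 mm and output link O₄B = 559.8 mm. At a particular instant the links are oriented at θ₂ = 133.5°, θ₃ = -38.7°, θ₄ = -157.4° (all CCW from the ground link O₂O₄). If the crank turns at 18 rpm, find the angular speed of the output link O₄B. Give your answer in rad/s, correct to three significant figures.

0.103

ω₂ = 1.885 rad/s (from 18 rpm).
Differentiating the loop-closure r₂e^{iθ₂}+r₃e^{iθ₃}=r₁+r₄e^{iθ₄} gives r₂ω₂e^{iθ₂}+r₃ω₃e^{iθ₃}=r₄ω₄e^{iθ₄}.
Eliminating the other unknown: ω₄ = r₂ω₂ sin(θ₂−θ₃) / [r₄ sin(θ₄−θ₃)].
Numerator sine = +0.13572; denominator sine = -0.87715.
Result = 0.198·1.885·(+0.13572) / (0.5598·(-0.87715)) = -0.10316 rad/s; magnitude 0.10316 rad/s.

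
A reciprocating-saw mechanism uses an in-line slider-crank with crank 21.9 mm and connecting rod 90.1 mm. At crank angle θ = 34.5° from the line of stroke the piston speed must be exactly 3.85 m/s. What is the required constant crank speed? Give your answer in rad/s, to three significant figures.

258

For an in-line slider-crank, |v_piston| = rω|sinθ|·[1 + r cosθ/√(L² − r² sin²θ)].
With r = 0.0219 m, L = 0.0901 m, θ = 34.5°: the bracketed kinematic factor |dx/dθ| = 0.014913 m.
ω = v/|dx/dθ| = 3.85/0.014913 = 258.16 rad/s.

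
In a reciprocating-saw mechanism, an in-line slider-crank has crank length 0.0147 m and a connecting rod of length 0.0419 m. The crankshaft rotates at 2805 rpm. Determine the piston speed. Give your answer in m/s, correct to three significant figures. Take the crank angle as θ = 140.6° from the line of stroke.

1.98

ω = 2π·2805/60 = 293.7 rad/s
For an in-line slider-crank, x = r cosθ + √(L² − r² sin²θ), so v = −rω sinθ·[1 + r cosθ/√(L² − r² sin²θ)].
With r = 0.0147 m, L = 0.0419 m, θ = 140.6°: √(L² − r² sin²θ) = 0.040848 m.
v = −0.0147·293.7·0.63473·[1 + 0.0147·-0.77273/0.040848] = -1.9786 m/s.
|v| = 1.9786 m/s.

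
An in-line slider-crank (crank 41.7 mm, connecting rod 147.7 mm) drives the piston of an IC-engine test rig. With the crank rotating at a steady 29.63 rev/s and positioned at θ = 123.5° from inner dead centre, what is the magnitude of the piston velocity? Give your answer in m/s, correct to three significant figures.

ω = 2π·29.6 = 186.2 rad/s
For an in-line slider-crank, x = r cosθ + √(L² − r² sin²θ), so v = −rω sinθ·[1 + r cosθ/√(L² − r² sin²θ)].
With r = 0.0417 m, L = 0.1477 m, θ = 123.5°: √(L² − r² sin²θ) = 0.14355 m.
v = −0.0417·186.2·0.83389·[1 + 0.0417·-0.55194/0.14355] = -5.4358 m/s.
|v| = 5.4358 m/s.

5.44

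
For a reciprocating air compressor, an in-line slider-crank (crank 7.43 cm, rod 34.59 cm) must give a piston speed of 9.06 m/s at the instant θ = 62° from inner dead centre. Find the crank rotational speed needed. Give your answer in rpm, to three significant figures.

For an in-line slider-crank, |v_piston| = rω|sinθ|·[1 + r cosθ/√(L² − r² sin²θ)].
With r = 0.0743 m, L = 0.3459 m, θ = 62°: the bracketed kinematic factor |dx/dθ| = 0.072341 m.
ω = v/|dx/dθ| = 9.06/0.072341 = 125.24 rad/s.
N = 60ω/(2π) = 1196 rpm.

1200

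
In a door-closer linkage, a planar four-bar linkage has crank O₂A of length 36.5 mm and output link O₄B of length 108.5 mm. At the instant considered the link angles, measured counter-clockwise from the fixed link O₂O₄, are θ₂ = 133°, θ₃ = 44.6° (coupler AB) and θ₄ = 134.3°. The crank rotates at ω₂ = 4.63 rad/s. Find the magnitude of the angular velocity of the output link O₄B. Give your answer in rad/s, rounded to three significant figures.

1.56

ω₂ = 4.63 rad/s
Differentiating the loop-closure r₂e^{iθ₂}+r₃e^{iθ₃}=r₁+r₄e^{iθ₄} gives r₂ω₂e^{iθ₂}+r₃ω₃e^{iθ₃}=r₄ω₄e^{iθ₄}.
Eliminating the other unknown: ω₄ = r₂ω₂ sin(θ₂−θ₃) / [r₄ sin(θ₄−θ₃)].
Numerator sine = +0.99961; denominator sine = +0.99999.
Result = 0.0365·4.63·(+0.99961) / (0.1085·(+0.99999)) = +1.557 rad/s; magnitude 1.557 rad/s.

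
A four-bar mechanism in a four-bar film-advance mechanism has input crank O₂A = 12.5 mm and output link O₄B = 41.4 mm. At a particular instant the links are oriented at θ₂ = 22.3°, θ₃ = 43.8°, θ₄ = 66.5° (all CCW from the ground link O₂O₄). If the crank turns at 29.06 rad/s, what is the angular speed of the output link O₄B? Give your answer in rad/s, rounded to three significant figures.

ω₂ = 29.06 rad/s
Differentiating the loop-closure r₂e^{iθ₂}+r₃e^{iθ₃}=r₁+r₄e^{iθ₄} gives r₂ω₂e^{iθ₂}+r₃ω₃e^{iθ₃}=r₄ω₄e^{iθ₄}.
Eliminating the other unknown: ω₄ = r₂ω₂ sin(θ₂−θ₃) / [r₄ sin(θ₄−θ₃)].
Numerator sine = -0.36650; denominator sine = +0.38591.
Result = 0.0125·29.06·(-0.36650) / (0.0414·(+0.38591)) = -8.333 rad/s; magnitude 8.333 rad/s.

8.33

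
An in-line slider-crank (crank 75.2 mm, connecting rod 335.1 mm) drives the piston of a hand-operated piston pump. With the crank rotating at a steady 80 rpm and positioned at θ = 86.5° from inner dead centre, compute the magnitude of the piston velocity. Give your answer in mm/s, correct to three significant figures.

ω = 2π·80/60 = 8.378 rad/s
For an in-line slider-crank, x = r cosθ + √(L² − r² sin²θ), so v = −rω sinθ·[1 + r cosθ/√(L² − r² sin²θ)].
With r = 0.0752 m, L = 0.3351 m, θ = 86.5°: √(L² − r² sin²θ) = 0.32659 m.
v = −0.0752·8.378·0.99813·[1 + 0.0752·0.06105/0.32659] = -0.63766 m/s.
|v| = 0.63766 m/s = 637.66 mm/s.

638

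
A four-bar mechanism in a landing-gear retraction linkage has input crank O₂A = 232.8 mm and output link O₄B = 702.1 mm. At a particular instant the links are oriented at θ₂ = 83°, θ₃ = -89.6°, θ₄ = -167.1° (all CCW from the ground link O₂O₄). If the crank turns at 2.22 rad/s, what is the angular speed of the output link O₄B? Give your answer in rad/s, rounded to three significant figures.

ω₂ = 2.22 rad/s
Differentiating the loop-closure r₂e^{iθ₂}+r₃e^{iθ₃}=r₁+r₄e^{iθ₄} gives r₂ω₂e^{iθ₂}+r₃ω₃e^{iθ₃}=r₄ω₄e^{iθ₄}.
Eliminating the other unknown: ω₄ = r₂ω₂ sin(θ₂−θ₃) / [r₄ sin(θ₄−θ₃)].
Numerator sine = +0.12880; denominator sine = -0.97630.
Result = 0.2328·2.22·(+0.12880) / (0.7021·(-0.97630)) = -0.097108 rad/s; magnitude 0.097108 rad/s.

0.0971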